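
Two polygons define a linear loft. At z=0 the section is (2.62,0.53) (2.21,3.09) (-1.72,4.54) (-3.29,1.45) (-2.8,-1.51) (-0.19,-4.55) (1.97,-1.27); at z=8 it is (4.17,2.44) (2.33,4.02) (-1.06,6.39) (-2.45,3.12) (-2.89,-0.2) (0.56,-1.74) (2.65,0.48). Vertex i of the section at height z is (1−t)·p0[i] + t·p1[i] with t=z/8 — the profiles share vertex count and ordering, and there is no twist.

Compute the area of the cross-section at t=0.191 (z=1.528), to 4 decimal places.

Cross-section at t=0.191: each vertex is (1-t)·p0[i] + t·p1[i].
  v1: (1-0.191)·(2.62,0.53) + 0.191·(4.17,2.44) = (2.9161,0.8948)
  v2: (1-0.191)·(2.21,3.09) + 0.191·(2.33,4.02) = (2.2329,3.2676)
  v3: (1-0.191)·(-1.72,4.54) + 0.191·(-1.06,6.39) = (-1.5939,4.8933)
  v4: (1-0.191)·(-3.29,1.45) + 0.191·(-2.45,3.12) = (-3.1296,1.7690)
  v5: (1-0.191)·(-2.8,-1.51) + 0.191·(-2.89,-0.2) = (-2.8172,-1.2598)
  v6: (1-0.191)·(-0.19,-4.55) + 0.191·(0.56,-1.74) = (-0.0467,-4.0133)
  v7: (1-0.191)·(1.97,-1.27) + 0.191·(2.65,0.48) = (2.0999,-0.9357)
Shoelace sum Σ(x_i·y_{i+1} − x_{i+1}·y_i):
  i=1: 2.9161·3.2676 − 2.2329·0.8948 = +7.5305 (running +7.5305)
  i=2: 2.2329·4.8933 − -1.5939·3.2676 = +16.1349 (running +23.6654)
  i=3: -1.5939·1.7690 − -3.1296·4.8933 = +12.4944 (running +36.1598)
  i=4: -3.1296·-1.2598 − -2.8172·1.7690 = +8.9261 (running +45.0859)
  i=5: -2.8172·-4.0133 − -0.0467·-1.2598 = +11.2473 (running +56.3332)
  i=6: -0.0467·-0.9357 − 2.0999·-4.0133 = +8.4712 (running +64.8044)
  i=7: 2.0999·0.8948 − 2.9161·-0.9357 = +4.6077 (running +69.4121)
Area = |Σ|/2 = |69.4121|/2 = 34.7060

Area at t=0.191: 34.7060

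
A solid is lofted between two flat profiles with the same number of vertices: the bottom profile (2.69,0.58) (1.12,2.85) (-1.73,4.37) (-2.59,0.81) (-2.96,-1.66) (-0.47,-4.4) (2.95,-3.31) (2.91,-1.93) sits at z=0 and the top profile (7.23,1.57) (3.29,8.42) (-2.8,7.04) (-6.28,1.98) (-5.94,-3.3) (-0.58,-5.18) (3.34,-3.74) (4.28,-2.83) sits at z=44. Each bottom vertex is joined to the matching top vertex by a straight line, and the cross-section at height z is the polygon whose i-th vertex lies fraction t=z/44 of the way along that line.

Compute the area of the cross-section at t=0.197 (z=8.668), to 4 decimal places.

Area at t=0.197: 48.8694

Cross-section at t=0.197: each vertex is (1-t)·p0[i] + t·p1[i].
  v1: (1-0.197)·(2.69,0.58) + 0.197·(7.23,1.57) = (3.5844,0.7750)
  v2: (1-0.197)·(1.12,2.85) + 0.197·(3.29,8.42) = (1.5475,3.9473)
  v3: (1-0.197)·(-1.73,4.37) + 0.197·(-2.8,7.04) = (-1.9408,4.8960)
  v4: (1-0.197)·(-2.59,0.81) + 0.197·(-6.28,1.98) = (-3.3169,1.0405)
  v5: (1-0.197)·(-2.96,-1.66) + 0.197·(-5.94,-3.3) = (-3.5471,-1.9831)
  v6: (1-0.197)·(-0.47,-4.4) + 0.197·(-0.58,-5.18) = (-0.4917,-4.5537)
  v7: (1-0.197)·(2.95,-3.31) + 0.197·(3.34,-3.74) = (3.0268,-3.3947)
  v8: (1-0.197)·(2.91,-1.93) + 0.197·(4.28,-2.83) = (3.1799,-2.1073)
Shoelace sum Σ(x_i·y_{i+1} − x_{i+1}·y_i):
  i=1: 3.5844·3.9473 − 1.5475·0.7750 = +12.9492 (running +12.9492)
  i=2: 1.5475·4.8960 − -1.9408·3.9473 = +15.2374 (running +28.1866)
  i=3: -1.9408·1.0405 − -3.3169·4.8960 = +14.2203 (running +42.4069)
  i=4: -3.3169·-1.9831 − -3.5471·1.0405 = +10.2684 (running +52.6753)
  i=5: -3.5471·-4.5537 − -0.4917·-1.9831 = +15.1771 (running +67.8524)
  i=6: -0.4917·-3.3947 − 3.0268·-4.5537 = +15.4522 (running +83.3046)
  i=7: 3.0268·-2.1073 − 3.1799·-3.3947 = +4.4164 (running +87.7210)
  i=8: 3.1799·0.7750 − 3.5844·-2.1073 = +10.0179 (running +97.7388)
Area = |Σ|/2 = |97.7388|/2 = 48.8694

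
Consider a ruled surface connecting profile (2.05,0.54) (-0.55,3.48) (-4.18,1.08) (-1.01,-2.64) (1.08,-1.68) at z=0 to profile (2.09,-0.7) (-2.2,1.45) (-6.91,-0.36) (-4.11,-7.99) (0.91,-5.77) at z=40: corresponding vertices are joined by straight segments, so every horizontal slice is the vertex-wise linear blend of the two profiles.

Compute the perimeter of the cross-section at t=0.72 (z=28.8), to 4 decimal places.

Perimeter at t=0.72: 25.4872

Cross-section at t=0.72: each vertex is (1-t)·p0[i] + t·p1[i].
  v1: (1-0.72)·(2.05,0.54) + 0.72·(2.09,-0.7) = (2.0788,-0.3528)
  v2: (1-0.72)·(-0.55,3.48) + 0.72·(-2.2,1.45) = (-1.7380,2.0184)
  v3: (1-0.72)·(-4.18,1.08) + 0.72·(-6.91,-0.36) = (-6.1456,0.0432)
  v4: (1-0.72)·(-1.01,-2.64) + 0.72·(-4.11,-7.99) = (-3.2420,-6.4920)
  v5: (1-0.72)·(1.08,-1.68) + 0.72·(0.91,-5.77) = (0.9576,-4.6248)
Perimeter = Σ |v_{i+1} − v_i|:
  edge 1→2: √(-3.8168² + 2.3712²) = 4.4934 (running 4.4934)
  edge 2→3: √(-4.4076² + -1.9752²) = 4.8299 (running 9.3233)
  edge 3→4: √(2.9036² + -6.5352²) = 7.1512 (running 16.4745)
  edge 4→5: √(4.1996² + 1.8672²) = 4.5960 (running 21.0705)
  edge 5→1: √(1.1212² + 4.2720²) = 4.4167 (running 25.4872)
Perimeter = 25.4872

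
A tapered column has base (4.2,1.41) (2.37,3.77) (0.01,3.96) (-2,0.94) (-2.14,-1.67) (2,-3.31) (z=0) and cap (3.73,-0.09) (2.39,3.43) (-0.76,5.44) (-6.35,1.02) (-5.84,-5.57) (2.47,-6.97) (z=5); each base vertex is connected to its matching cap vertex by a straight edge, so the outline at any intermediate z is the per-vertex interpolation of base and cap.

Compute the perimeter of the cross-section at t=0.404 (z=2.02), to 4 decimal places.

Perimeter at t=0.404: 27.2071

Cross-section at t=0.404: each vertex is (1-t)·p0[i] + t·p1[i].
  v1: (1-0.404)·(4.2,1.41) + 0.404·(3.73,-0.09) = (4.0101,0.8040)
  v2: (1-0.404)·(2.37,3.77) + 0.404·(2.39,3.43) = (2.3781,3.6326)
  v3: (1-0.404)·(0.01,3.96) + 0.404·(-0.76,5.44) = (-0.3011,4.5579)
  v4: (1-0.404)·(-2,0.94) + 0.404·(-6.35,1.02) = (-3.7574,0.9723)
  v5: (1-0.404)·(-2.14,-1.67) + 0.404·(-5.84,-5.57) = (-3.6348,-3.2456)
  v6: (1-0.404)·(2,-3.31) + 0.404·(2.47,-6.97) = (2.1899,-4.7886)
Perimeter = Σ |v_{i+1} − v_i|:
  edge 1→2: √(-1.6320² + 2.8286²) = 3.2657 (running 3.2657)
  edge 2→3: √(-2.6792² + 0.9253²) = 2.8344 (running 6.1001)
  edge 3→4: √(-3.4563² + -3.5856²) = 4.9802 (running 11.0804)
  edge 4→5: √(0.1226² + -4.2179²) = 4.2197 (running 15.3001)
  edge 5→6: √(5.8247² + -1.5430²) = 6.0256 (running 21.3257)
  edge 6→1: √(1.8202² + 5.5926²) = 5.8814 (running 27.2071)
Perimeter = 27.2071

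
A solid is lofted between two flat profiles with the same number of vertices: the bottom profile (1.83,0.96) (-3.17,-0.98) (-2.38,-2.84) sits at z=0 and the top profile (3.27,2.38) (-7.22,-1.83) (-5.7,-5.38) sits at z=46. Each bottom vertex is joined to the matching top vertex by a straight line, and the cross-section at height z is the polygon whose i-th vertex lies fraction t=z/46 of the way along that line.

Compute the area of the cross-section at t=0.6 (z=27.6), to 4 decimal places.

Cross-section at t=0.6: each vertex is (1-t)·p0[i] + t·p1[i].
  v1: (1-0.6)·(1.83,0.96) + 0.6·(3.27,2.38) = (2.6940,1.8120)
  v2: (1-0.6)·(-3.17,-0.98) + 0.6·(-7.22,-1.83) = (-5.6000,-1.4900)
  v3: (1-0.6)·(-2.38,-2.84) + 0.6·(-5.7,-5.38) = (-4.3720,-4.3640)
Shoelace sum Σ(x_i·y_{i+1} − x_{i+1}·y_i):
  i=1: 2.6940·-1.4900 − -5.6000·1.8120 = +6.1331 (running +6.1331)
  i=2: -5.6000·-4.3640 − -4.3720·-1.4900 = +17.9241 (running +24.0573)
  i=3: -4.3720·1.8120 − 2.6940·-4.3640 = +3.8346 (running +27.8918)
Area = |Σ|/2 = |27.8918|/2 = 13.9459

Area at t=0.6: 13.9459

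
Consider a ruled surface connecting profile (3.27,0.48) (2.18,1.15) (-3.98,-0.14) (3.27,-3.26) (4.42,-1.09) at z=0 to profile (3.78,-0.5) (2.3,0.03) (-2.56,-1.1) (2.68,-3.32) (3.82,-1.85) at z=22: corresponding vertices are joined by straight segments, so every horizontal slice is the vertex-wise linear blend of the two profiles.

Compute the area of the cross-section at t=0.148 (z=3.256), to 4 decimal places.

Area at t=0.148: 17.3364

Cross-section at t=0.148: each vertex is (1-t)·p0[i] + t·p1[i].
  v1: (1-0.148)·(3.27,0.48) + 0.148·(3.78,-0.5) = (3.3455,0.3350)
  v2: (1-0.148)·(2.18,1.15) + 0.148·(2.3,0.03) = (2.1978,0.9842)
  v3: (1-0.148)·(-3.98,-0.14) + 0.148·(-2.56,-1.1) = (-3.7698,-0.2821)
  v4: (1-0.148)·(3.27,-3.26) + 0.148·(2.68,-3.32) = (3.1827,-3.2689)
  v5: (1-0.148)·(4.42,-1.09) + 0.148·(3.82,-1.85) = (4.3312,-1.2025)
Shoelace sum Σ(x_i·y_{i+1} − x_{i+1}·y_i):
  i=1: 3.3455·0.9842 − 2.1978·0.3350 = +2.5566 (running +2.5566)
  i=2: 2.1978·-0.2821 − -3.7698·0.9842 = +3.0905 (running +5.6471)
  i=3: -3.7698·-3.2689 − 3.1827·-0.2821 = +13.2209 (running +18.8680)
  i=4: 3.1827·-1.2025 − 4.3312·-3.2689 = +10.3311 (running +29.1991)
  i=5: 4.3312·0.3350 − 3.3455·-1.2025 = +5.4737 (running +34.6727)
Area = |Σ|/2 = |34.6727|/2 = 17.3364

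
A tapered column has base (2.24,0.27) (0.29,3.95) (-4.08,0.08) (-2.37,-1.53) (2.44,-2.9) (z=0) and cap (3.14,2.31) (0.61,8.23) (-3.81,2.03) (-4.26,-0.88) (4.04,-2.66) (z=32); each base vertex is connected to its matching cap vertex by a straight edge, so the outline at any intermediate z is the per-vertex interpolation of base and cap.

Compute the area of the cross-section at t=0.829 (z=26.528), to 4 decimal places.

Cross-section at t=0.829: each vertex is (1-t)·p0[i] + t·p1[i].
  v1: (1-0.829)·(2.24,0.27) + 0.829·(3.14,2.31) = (2.9861,1.9612)
  v2: (1-0.829)·(0.29,3.95) + 0.829·(0.61,8.23) = (0.5553,7.4981)
  v3: (1-0.829)·(-4.08,0.08) + 0.829·(-3.81,2.03) = (-3.8562,1.6965)
  v4: (1-0.829)·(-2.37,-1.53) + 0.829·(-4.26,-0.88) = (-3.9368,-0.9911)
  v5: (1-0.829)·(2.44,-2.9) + 0.829·(4.04,-2.66) = (3.7664,-2.7010)
Shoelace sum Σ(x_i·y_{i+1} − x_{i+1}·y_i):
  i=1: 2.9861·7.4981 − 0.5553·1.9612 = +21.3011 (running +21.3011)
  i=2: 0.5553·1.6965 − -3.8562·7.4981 = +29.8561 (running +51.1572)
  i=3: -3.8562·-0.9911 − -3.9368·1.6965 = +10.5010 (running +61.6583)
  i=4: -3.9368·-2.7010 − 3.7664·-0.9911 = +14.3665 (running +76.0248)
  i=5: 3.7664·1.9612 − 2.9861·-2.7010 = +15.4521 (running +91.4769)
Area = |Σ|/2 = |91.4769|/2 = 45.7385

Area at t=0.829: 45.7385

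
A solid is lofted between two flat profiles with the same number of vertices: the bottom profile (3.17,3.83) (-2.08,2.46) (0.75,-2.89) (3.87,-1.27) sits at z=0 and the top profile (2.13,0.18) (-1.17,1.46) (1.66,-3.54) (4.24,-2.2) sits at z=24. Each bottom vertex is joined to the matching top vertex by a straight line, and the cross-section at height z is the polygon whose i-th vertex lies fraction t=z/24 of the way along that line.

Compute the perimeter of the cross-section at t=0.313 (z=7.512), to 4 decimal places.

Perimeter at t=0.313: 18.3512

Cross-section at t=0.313: each vertex is (1-t)·p0[i] + t·p1[i].
  v1: (1-0.313)·(3.17,3.83) + 0.313·(2.13,0.18) = (2.8445,2.6876)
  v2: (1-0.313)·(-2.08,2.46) + 0.313·(-1.17,1.46) = (-1.7952,2.1470)
  v3: (1-0.313)·(0.75,-2.89) + 0.313·(1.66,-3.54) = (1.0348,-3.0935)
  v4: (1-0.313)·(3.87,-1.27) + 0.313·(4.24,-2.2) = (3.9858,-1.5611)
Perimeter = Σ |v_{i+1} − v_i|:
  edge 1→2: √(-4.6397² + -0.5406²) = 4.6710 (running 4.6710)
  edge 2→3: √(2.8300² + -5.2405²) = 5.9558 (running 10.6268)
  edge 3→4: √(2.9510² + 1.5324²) = 3.3251 (running 13.9519)
  edge 4→1: √(-1.1413² + 4.2486²) = 4.3993 (running 18.3512)
Perimeter = 18.3512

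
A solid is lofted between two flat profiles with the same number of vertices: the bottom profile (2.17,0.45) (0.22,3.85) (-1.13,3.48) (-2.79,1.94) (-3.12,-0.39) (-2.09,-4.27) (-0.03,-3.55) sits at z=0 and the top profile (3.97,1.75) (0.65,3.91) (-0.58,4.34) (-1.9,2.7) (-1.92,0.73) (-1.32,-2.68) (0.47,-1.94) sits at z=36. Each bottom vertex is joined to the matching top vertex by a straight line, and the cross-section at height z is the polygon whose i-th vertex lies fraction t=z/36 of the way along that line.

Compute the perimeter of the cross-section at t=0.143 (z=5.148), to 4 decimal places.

Cross-section at t=0.143: each vertex is (1-t)·p0[i] + t·p1[i].
  v1: (1-0.143)·(2.17,0.45) + 0.143·(3.97,1.75) = (2.4274,0.6359)
  v2: (1-0.143)·(0.22,3.85) + 0.143·(0.65,3.91) = (0.2815,3.8586)
  v3: (1-0.143)·(-1.13,3.48) + 0.143·(-0.58,4.34) = (-1.0513,3.6030)
  v4: (1-0.143)·(-2.79,1.94) + 0.143·(-1.9,2.7) = (-2.6627,2.0487)
  v5: (1-0.143)·(-3.12,-0.39) + 0.143·(-1.92,0.73) = (-2.9484,-0.2298)
  v6: (1-0.143)·(-2.09,-4.27) + 0.143·(-1.32,-2.68) = (-1.9799,-4.0426)
  v7: (1-0.143)·(-0.03,-3.55) + 0.143·(0.47,-1.94) = (0.0415,-3.3198)
Perimeter = Σ |v_{i+1} − v_i|:
  edge 1→2: √(-2.1459² + 3.2227²) = 3.8718 (running 3.8718)
  edge 2→3: √(-1.3328² + -0.2556²) = 1.3571 (running 5.2289)
  edge 3→4: √(-1.6114² + -1.5543²) = 2.2388 (running 7.4677)
  edge 4→5: √(-0.2857² + -2.2785²) = 2.2964 (running 9.7641)
  edge 5→6: √(0.9685² + -3.8128²) = 3.9339 (running 13.6980)
  edge 6→7: √(2.0214² + 0.7229²) = 2.1468 (running 15.8447)
  edge 7→1: √(2.3859² + 3.9557²) = 4.6195 (running 20.4642)
Perimeter = 20.4642

Perimeter at t=0.143: 20.4642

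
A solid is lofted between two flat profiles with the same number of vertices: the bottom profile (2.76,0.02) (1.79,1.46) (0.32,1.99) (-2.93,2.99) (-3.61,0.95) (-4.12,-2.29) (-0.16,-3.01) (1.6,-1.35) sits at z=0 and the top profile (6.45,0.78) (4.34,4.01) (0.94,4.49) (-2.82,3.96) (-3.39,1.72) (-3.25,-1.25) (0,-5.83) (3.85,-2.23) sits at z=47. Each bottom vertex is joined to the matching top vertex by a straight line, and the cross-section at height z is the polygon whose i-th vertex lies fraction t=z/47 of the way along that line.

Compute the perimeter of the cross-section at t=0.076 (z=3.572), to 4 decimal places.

Cross-section at t=0.076: each vertex is (1-t)·p0[i] + t·p1[i].
  v1: (1-0.076)·(2.76,0.02) + 0.076·(6.45,0.78) = (3.0404,0.0778)
  v2: (1-0.076)·(1.79,1.46) + 0.076·(4.34,4.01) = (1.9838,1.6538)
  v3: (1-0.076)·(0.32,1.99) + 0.076·(0.94,4.49) = (0.3671,2.1800)
  v4: (1-0.076)·(-2.93,2.99) + 0.076·(-2.82,3.96) = (-2.9216,3.0637)
  v5: (1-0.076)·(-3.61,0.95) + 0.076·(-3.39,1.72) = (-3.5933,1.0085)
  v6: (1-0.076)·(-4.12,-2.29) + 0.076·(-3.25,-1.25) = (-4.0539,-2.2110)
  v7: (1-0.076)·(-0.16,-3.01) + 0.076·(0,-5.83) = (-0.1478,-3.2243)
  v8: (1-0.076)·(1.6,-1.35) + 0.076·(3.85,-2.23) = (1.7710,-1.4169)
Perimeter = Σ |v_{i+1} − v_i|:
  edge 1→2: √(-1.0566² + 1.5760²) = 1.8975 (running 1.8975)
  edge 2→3: √(-1.6167² + 0.5262²) = 1.7002 (running 3.5976)
  edge 3→4: √(-3.2888² + 0.8837²) = 3.4054 (running 7.0031)
  edge 4→5: √(-0.6716² + -2.0552²) = 2.1622 (running 9.1652)
  edge 5→6: √(-0.4606² + -3.2195²) = 3.2523 (running 12.4175)
  edge 6→7: √(3.9060² + -1.0134²) = 4.0353 (running 16.4528)
  edge 7→8: √(1.9188² + 1.8074²) = 2.6361 (running 19.0889)
  edge 8→1: √(1.2694² + 1.4946²) = 1.9610 (running 21.0499)
Perimeter = 21.0499

Perimeter at t=0.076: 21.0499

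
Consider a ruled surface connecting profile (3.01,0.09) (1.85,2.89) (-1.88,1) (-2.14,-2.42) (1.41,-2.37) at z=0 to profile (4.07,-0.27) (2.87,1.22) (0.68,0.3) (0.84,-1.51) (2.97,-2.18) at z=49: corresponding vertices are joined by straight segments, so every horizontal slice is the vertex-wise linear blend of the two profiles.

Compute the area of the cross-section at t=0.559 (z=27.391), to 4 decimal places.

Area at t=0.559: 12.0762

Cross-section at t=0.559: each vertex is (1-t)·p0[i] + t·p1[i].
  v1: (1-0.559)·(3.01,0.09) + 0.559·(4.07,-0.27) = (3.6025,-0.1112)
  v2: (1-0.559)·(1.85,2.89) + 0.559·(2.87,1.22) = (2.4202,1.9565)
  v3: (1-0.559)·(-1.88,1) + 0.559·(0.68,0.3) = (-0.4490,0.6087)
  v4: (1-0.559)·(-2.14,-2.42) + 0.559·(0.84,-1.51) = (-0.4742,-1.9113)
  v5: (1-0.559)·(1.41,-2.37) + 0.559·(2.97,-2.18) = (2.2820,-2.2638)
Shoelace sum Σ(x_i·y_{i+1} − x_{i+1}·y_i):
  i=1: 3.6025·1.9565 − 2.4202·-0.1112 = +7.3175 (running +7.3175)
  i=2: 2.4202·0.6087 − -0.4490·1.9565 = +2.3515 (running +9.6690)
  i=3: -0.4490·-1.9113 − -0.4742·0.6087 = +1.1467 (running +10.8158)
  i=4: -0.4742·-2.2638 − 2.2820·-1.9113 = +5.4351 (running +16.2509)
  i=5: 2.2820·-0.1112 − 3.6025·-2.2638 = +7.9015 (running +24.1524)
Area = |Σ|/2 = |24.1524|/2 = 12.0762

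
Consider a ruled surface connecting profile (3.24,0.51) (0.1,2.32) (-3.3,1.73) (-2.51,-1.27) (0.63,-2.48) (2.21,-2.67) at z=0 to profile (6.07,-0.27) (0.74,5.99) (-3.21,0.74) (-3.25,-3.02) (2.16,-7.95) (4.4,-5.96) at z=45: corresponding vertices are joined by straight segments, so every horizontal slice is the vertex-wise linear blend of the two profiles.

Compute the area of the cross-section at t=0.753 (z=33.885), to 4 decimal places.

Area at t=0.753: 62.1145

Cross-section at t=0.753: each vertex is (1-t)·p0[i] + t·p1[i].
  v1: (1-0.753)·(3.24,0.51) + 0.753·(6.07,-0.27) = (5.3710,-0.0773)
  v2: (1-0.753)·(0.1,2.32) + 0.753·(0.74,5.99) = (0.5819,5.0835)
  v3: (1-0.753)·(-3.3,1.73) + 0.753·(-3.21,0.74) = (-3.2322,0.9845)
  v4: (1-0.753)·(-2.51,-1.27) + 0.753·(-3.25,-3.02) = (-3.0672,-2.5877)
  v5: (1-0.753)·(0.63,-2.48) + 0.753·(2.16,-7.95) = (1.7821,-6.5989)
  v6: (1-0.753)·(2.21,-2.67) + 0.753·(4.4,-5.96) = (3.8591,-5.1474)
Shoelace sum Σ(x_i·y_{i+1} − x_{i+1}·y_i):
  i=1: 5.3710·5.0835 − 0.5819·-0.0773 = +27.3485 (running +27.3485)
  i=2: 0.5819·0.9845 − -3.2322·5.0835 = +17.0040 (running +44.3525)
  i=3: -3.2322·-2.5877 − -3.0672·0.9845 = +11.3840 (running +55.7365)
  i=4: -3.0672·-6.5989 − 1.7821·-2.5877 = +24.8519 (running +80.5884)
  i=5: 1.7821·-5.1474 − 3.8591·-6.5989 = +16.2926 (running +96.8809)
  i=6: 3.8591·-0.0773 − 5.3710·-5.1474 = +27.3480 (running +124.2290)
Area = |Σ|/2 = |124.2290|/2 = 62.1145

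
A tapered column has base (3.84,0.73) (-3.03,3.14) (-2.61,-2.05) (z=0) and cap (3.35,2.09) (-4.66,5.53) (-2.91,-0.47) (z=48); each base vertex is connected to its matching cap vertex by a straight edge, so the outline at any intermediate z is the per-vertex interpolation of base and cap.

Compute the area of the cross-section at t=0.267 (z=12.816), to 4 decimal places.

Area at t=0.267: 18.3527

Cross-section at t=0.267: each vertex is (1-t)·p0[i] + t·p1[i].
  v1: (1-0.267)·(3.84,0.73) + 0.267·(3.35,2.09) = (3.7092,1.0931)
  v2: (1-0.267)·(-3.03,3.14) + 0.267·(-4.66,5.53) = (-3.4652,3.7781)
  v3: (1-0.267)·(-2.61,-2.05) + 0.267·(-2.91,-0.47) = (-2.6901,-1.6281)
Shoelace sum Σ(x_i·y_{i+1} − x_{i+1}·y_i):
  i=1: 3.7092·3.7781 − -3.4652·1.0931 = +17.8016 (running +17.8016)
  i=2: -3.4652·-1.6281 − -2.6901·3.7781 = +15.8054 (running +33.6070)
  i=3: -2.6901·1.0931 − 3.7092·-1.6281 = +3.0984 (running +36.7055)
Area = |Σ|/2 = |36.7055|/2 = 18.3527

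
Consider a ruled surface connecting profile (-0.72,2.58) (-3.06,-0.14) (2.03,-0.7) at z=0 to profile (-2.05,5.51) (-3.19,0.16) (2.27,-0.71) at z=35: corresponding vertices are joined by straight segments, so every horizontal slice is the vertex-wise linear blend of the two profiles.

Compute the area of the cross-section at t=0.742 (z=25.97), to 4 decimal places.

Cross-section at t=0.742: each vertex is (1-t)·p0[i] + t·p1[i].
  v1: (1-0.742)·(-0.72,2.58) + 0.742·(-2.05,5.51) = (-1.7069,4.7541)
  v2: (1-0.742)·(-3.06,-0.14) + 0.742·(-3.19,0.16) = (-3.1565,0.0826)
  v3: (1-0.742)·(2.03,-0.7) + 0.742·(2.27,-0.71) = (2.2081,-0.7074)
Shoelace sum Σ(x_i·y_{i+1} − x_{i+1}·y_i):
  i=1: -1.7069·0.0826 − -3.1565·4.7541 = +14.8650 (running +14.8650)
  i=2: -3.1565·-0.7074 − 2.2081·0.0826 = +2.0506 (running +16.9156)
  i=3: 2.2081·4.7541 − -1.7069·-0.7074 = +9.2899 (running +26.2054)
Area = |Σ|/2 = |26.2054|/2 = 13.1027

Area at t=0.742: 13.1027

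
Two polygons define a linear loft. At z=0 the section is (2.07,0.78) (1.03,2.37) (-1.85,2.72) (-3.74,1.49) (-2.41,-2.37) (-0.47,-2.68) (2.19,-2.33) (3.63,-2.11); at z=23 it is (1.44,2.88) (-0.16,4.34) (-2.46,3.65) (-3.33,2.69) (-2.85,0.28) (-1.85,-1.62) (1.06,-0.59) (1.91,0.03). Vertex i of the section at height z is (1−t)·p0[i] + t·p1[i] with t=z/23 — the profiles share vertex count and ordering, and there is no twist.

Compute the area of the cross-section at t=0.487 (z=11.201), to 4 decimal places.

Area at t=0.487: 24.3366

Cross-section at t=0.487: each vertex is (1-t)·p0[i] + t·p1[i].
  v1: (1-0.487)·(2.07,0.78) + 0.487·(1.44,2.88) = (1.7632,1.8027)
  v2: (1-0.487)·(1.03,2.37) + 0.487·(-0.16,4.34) = (0.4505,3.3294)
  v3: (1-0.487)·(-1.85,2.72) + 0.487·(-2.46,3.65) = (-2.1471,3.1729)
  v4: (1-0.487)·(-3.74,1.49) + 0.487·(-3.33,2.69) = (-3.5403,2.0744)
  v5: (1-0.487)·(-2.41,-2.37) + 0.487·(-2.85,0.28) = (-2.6243,-1.0795)
  v6: (1-0.487)·(-0.47,-2.68) + 0.487·(-1.85,-1.62) = (-1.1421,-2.1638)
  v7: (1-0.487)·(2.19,-2.33) + 0.487·(1.06,-0.59) = (1.6397,-1.4826)
  v8: (1-0.487)·(3.63,-2.11) + 0.487·(1.91,0.03) = (2.7924,-1.0678)
Shoelace sum Σ(x_i·y_{i+1} − x_{i+1}·y_i):
  i=1: 1.7632·3.3294 − 0.4505·1.8027 = +5.0583 (running +5.0583)
  i=2: 0.4505·3.1729 − -2.1471·3.3294 = +8.5777 (running +13.6360)
  i=3: -2.1471·2.0744 − -3.5403·3.1729 = +6.7793 (running +20.4153)
  i=4: -3.5403·-1.0795 − -2.6243·2.0744 = +9.2654 (running +29.6807)
  i=5: -2.6243·-2.1638 − -1.1421·-1.0795 = +4.4456 (running +34.1263)
  i=6: -1.1421·-1.4826 − 1.6397·-2.1638 = +5.2412 (running +39.3674)
  i=7: 1.6397·-1.0678 − 2.7924·-1.4826 = +2.3891 (running +41.7566)
  i=8: 2.7924·1.8027 − 1.7632·-1.0678 = +6.9166 (running +48.6731)
Area = |Σ|/2 = |48.6731|/2 = 24.3366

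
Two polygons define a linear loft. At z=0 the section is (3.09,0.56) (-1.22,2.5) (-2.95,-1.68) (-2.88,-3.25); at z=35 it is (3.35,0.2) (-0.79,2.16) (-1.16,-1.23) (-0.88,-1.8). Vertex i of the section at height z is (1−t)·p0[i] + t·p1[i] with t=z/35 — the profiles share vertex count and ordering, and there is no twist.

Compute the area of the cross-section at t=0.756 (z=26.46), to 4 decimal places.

Cross-section at t=0.756: each vertex is (1-t)·p0[i] + t·p1[i].
  v1: (1-0.756)·(3.09,0.56) + 0.756·(3.35,0.2) = (3.2866,0.2878)
  v2: (1-0.756)·(-1.22,2.5) + 0.756·(-0.79,2.16) = (-0.8949,2.2430)
  v3: (1-0.756)·(-2.95,-1.68) + 0.756·(-1.16,-1.23) = (-1.5968,-1.3398)
  v4: (1-0.756)·(-2.88,-3.25) + 0.756·(-0.88,-1.8) = (-1.3680,-2.1538)
Shoelace sum Σ(x_i·y_{i+1} − x_{i+1}·y_i):
  i=1: 3.2866·2.2430 − -0.8949·0.2878 = +7.6292 (running +7.6292)
  i=2: -0.8949·-1.3398 − -1.5968·2.2430 = +4.7805 (running +12.4097)
  i=3: -1.5968·-2.1538 − -1.3680·-1.3398 = +1.6063 (running +14.0160)
  i=4: -1.3680·0.2878 − 3.2866·-2.1538 = +6.6848 (running +20.7008)
Area = |Σ|/2 = |20.7008|/2 = 10.3504

Area at t=0.756: 10.3504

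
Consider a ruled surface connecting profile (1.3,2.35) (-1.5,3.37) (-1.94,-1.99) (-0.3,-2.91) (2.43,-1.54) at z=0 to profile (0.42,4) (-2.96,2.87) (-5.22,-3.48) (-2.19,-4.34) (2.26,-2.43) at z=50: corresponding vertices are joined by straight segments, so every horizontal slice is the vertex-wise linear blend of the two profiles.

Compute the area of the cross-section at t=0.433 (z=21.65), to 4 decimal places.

Cross-section at t=0.433: each vertex is (1-t)·p0[i] + t·p1[i].
  v1: (1-0.433)·(1.3,2.35) + 0.433·(0.42,4) = (0.9190,3.0644)
  v2: (1-0.433)·(-1.5,3.37) + 0.433·(-2.96,2.87) = (-2.1322,3.1535)
  v3: (1-0.433)·(-1.94,-1.99) + 0.433·(-5.22,-3.48) = (-3.3602,-2.6352)
  v4: (1-0.433)·(-0.3,-2.91) + 0.433·(-2.19,-4.34) = (-1.1184,-3.5292)
  v5: (1-0.433)·(2.43,-1.54) + 0.433·(2.26,-2.43) = (2.3564,-1.9254)
Shoelace sum Σ(x_i·y_{i+1} − x_{i+1}·y_i):
  i=1: 0.9190·3.1535 − -2.1322·3.0644 = +9.4319 (running +9.4319)
  i=2: -2.1322·-2.6352 − -3.3602·3.1535 = +16.2152 (running +25.6471)
  i=3: -3.3602·-3.5292 − -1.1184·-2.6352 = +8.9118 (running +34.5589)
  i=4: -1.1184·-1.9254 − 2.3564·-3.5292 = +10.4694 (running +45.0283)
  i=5: 2.3564·3.0644 − 0.9190·-1.9254 = +8.9904 (running +54.0187)
Area = |Σ|/2 = |54.0187|/2 = 27.0094

Area at t=0.433: 27.0094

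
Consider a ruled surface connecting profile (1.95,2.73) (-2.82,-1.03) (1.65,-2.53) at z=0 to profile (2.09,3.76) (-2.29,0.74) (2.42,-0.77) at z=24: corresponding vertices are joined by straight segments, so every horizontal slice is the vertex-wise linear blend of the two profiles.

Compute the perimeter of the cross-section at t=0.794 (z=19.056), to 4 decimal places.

Cross-section at t=0.794: each vertex is (1-t)·p0[i] + t·p1[i].
  v1: (1-0.794)·(1.95,2.73) + 0.794·(2.09,3.76) = (2.0612,3.5478)
  v2: (1-0.794)·(-2.82,-1.03) + 0.794·(-2.29,0.74) = (-2.3992,0.3754)
  v3: (1-0.794)·(1.65,-2.53) + 0.794·(2.42,-0.77) = (2.2614,-1.1326)
Perimeter = Σ |v_{i+1} − v_i|:
  edge 1→2: √(-4.4603² + -3.1724²) = 5.4735 (running 5.4735)
  edge 2→3: √(4.6606² + -1.5079²) = 4.8984 (running 10.3719)
  edge 3→1: √(-0.2002² + 4.6804²) = 4.6847 (running 15.0566)
Perimeter = 15.0566

Perimeter at t=0.794: 15.0566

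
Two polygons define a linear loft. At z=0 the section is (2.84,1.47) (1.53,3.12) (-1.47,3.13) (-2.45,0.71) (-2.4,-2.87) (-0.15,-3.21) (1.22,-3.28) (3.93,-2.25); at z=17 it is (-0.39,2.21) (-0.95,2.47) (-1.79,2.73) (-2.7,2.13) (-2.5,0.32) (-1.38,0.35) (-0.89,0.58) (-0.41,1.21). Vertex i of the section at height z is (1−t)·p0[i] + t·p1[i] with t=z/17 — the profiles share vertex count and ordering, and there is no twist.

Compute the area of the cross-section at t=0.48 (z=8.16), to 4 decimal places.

Area at t=0.48: 15.6963

Cross-section at t=0.48: each vertex is (1-t)·p0[i] + t·p1[i].
  v1: (1-0.48)·(2.84,1.47) + 0.48·(-0.39,2.21) = (1.2896,1.8252)
  v2: (1-0.48)·(1.53,3.12) + 0.48·(-0.95,2.47) = (0.3396,2.8080)
  v3: (1-0.48)·(-1.47,3.13) + 0.48·(-1.79,2.73) = (-1.6236,2.9380)
  v4: (1-0.48)·(-2.45,0.71) + 0.48·(-2.7,2.13) = (-2.5700,1.3916)
  v5: (1-0.48)·(-2.4,-2.87) + 0.48·(-2.5,0.32) = (-2.4480,-1.3388)
  v6: (1-0.48)·(-0.15,-3.21) + 0.48·(-1.38,0.35) = (-0.7404,-1.5012)
  v7: (1-0.48)·(1.22,-3.28) + 0.48·(-0.89,0.58) = (0.2072,-1.4272)
  v8: (1-0.48)·(3.93,-2.25) + 0.48·(-0.41,1.21) = (1.8468,-0.5892)
Shoelace sum Σ(x_i·y_{i+1} − x_{i+1}·y_i):
  i=1: 1.2896·2.8080 − 0.3396·1.8252 = +3.0014 (running +3.0014)
  i=2: 0.3396·2.9380 − -1.6236·2.8080 = +5.5568 (running +8.5582)
  i=3: -1.6236·1.3916 − -2.5700·2.9380 = +5.2913 (running +13.8494)
  i=4: -2.5700·-1.3388 − -2.4480·1.3916 = +6.8474 (running +20.6968)
  i=5: -2.4480·-1.5012 − -0.7404·-1.3388 = +2.6837 (running +23.3805)
  i=6: -0.7404·-1.4272 − 0.2072·-1.5012 = +1.3677 (running +24.7482)
  i=7: 0.2072·-0.5892 − 1.8468·-1.4272 = +2.5137 (running +27.2619)
  i=8: 1.8468·1.8252 − 1.2896·-0.5892 = +4.1306 (running +31.3925)
Area = |Σ|/2 = |31.3925|/2 = 15.6963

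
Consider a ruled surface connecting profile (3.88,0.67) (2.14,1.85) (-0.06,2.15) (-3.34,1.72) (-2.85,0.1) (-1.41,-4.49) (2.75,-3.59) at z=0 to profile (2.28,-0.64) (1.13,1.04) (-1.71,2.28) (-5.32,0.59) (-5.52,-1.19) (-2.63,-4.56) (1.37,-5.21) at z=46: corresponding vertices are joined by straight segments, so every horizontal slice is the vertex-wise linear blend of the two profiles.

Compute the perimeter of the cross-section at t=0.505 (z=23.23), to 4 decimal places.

Cross-section at t=0.505: each vertex is (1-t)·p0[i] + t·p1[i].
  v1: (1-0.505)·(3.88,0.67) + 0.505·(2.28,-0.64) = (3.0720,0.0085)
  v2: (1-0.505)·(2.14,1.85) + 0.505·(1.13,1.04) = (1.6300,1.4409)
  v3: (1-0.505)·(-0.06,2.15) + 0.505·(-1.71,2.28) = (-0.8932,2.2157)
  v4: (1-0.505)·(-3.34,1.72) + 0.505·(-5.32,0.59) = (-4.3399,1.1493)
  v5: (1-0.505)·(-2.85,0.1) + 0.505·(-5.52,-1.19) = (-4.1983,-0.5514)
  v6: (1-0.505)·(-1.41,-4.49) + 0.505·(-2.63,-4.56) = (-2.0261,-4.5253)
  v7: (1-0.505)·(2.75,-3.59) + 0.505·(1.37,-5.21) = (2.0531,-4.4081)
Perimeter = Σ |v_{i+1} − v_i|:
  edge 1→2: √(-1.4421² + 1.4325²) = 2.0326 (running 2.0326)
  edge 2→3: √(-2.5232² + 0.7747²) = 2.6395 (running 4.6721)
  edge 3→4: √(-3.4466² + -1.0663²) = 3.6078 (running 8.2799)
  edge 4→5: √(0.1416² + -1.7008²) = 1.7067 (running 9.9866)
  edge 5→6: √(2.1722² + -3.9739²) = 4.5289 (running 14.5154)
  edge 6→7: √(4.0792² + 0.1172²) = 4.0809 (running 18.5963)
  edge 7→1: √(1.0189² + 4.4165²) = 4.5326 (running 23.1289)
Perimeter = 23.1289

Perimeter at t=0.505: 23.1289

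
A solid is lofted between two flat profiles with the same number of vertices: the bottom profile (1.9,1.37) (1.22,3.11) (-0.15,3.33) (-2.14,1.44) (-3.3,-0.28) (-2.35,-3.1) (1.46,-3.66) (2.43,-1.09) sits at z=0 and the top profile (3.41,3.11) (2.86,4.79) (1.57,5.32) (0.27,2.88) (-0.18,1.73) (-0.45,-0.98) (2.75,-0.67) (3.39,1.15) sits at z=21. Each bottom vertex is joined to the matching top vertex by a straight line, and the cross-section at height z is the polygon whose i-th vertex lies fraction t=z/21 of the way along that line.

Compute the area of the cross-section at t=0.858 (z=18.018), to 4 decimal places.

Cross-section at t=0.858: each vertex is (1-t)·p0[i] + t·p1[i].
  v1: (1-0.858)·(1.9,1.37) + 0.858·(3.41,3.11) = (3.1956,2.8629)
  v2: (1-0.858)·(1.22,3.11) + 0.858·(2.86,4.79) = (2.6271,4.5514)
  v3: (1-0.858)·(-0.15,3.33) + 0.858·(1.57,5.32) = (1.3258,5.0374)
  v4: (1-0.858)·(-2.14,1.44) + 0.858·(0.27,2.88) = (-0.0722,2.6755)
  v5: (1-0.858)·(-3.3,-0.28) + 0.858·(-0.18,1.73) = (-0.6230,1.4446)
  v6: (1-0.858)·(-2.35,-3.1) + 0.858·(-0.45,-0.98) = (-0.7198,-1.2810)
  v7: (1-0.858)·(1.46,-3.66) + 0.858·(2.75,-0.67) = (2.5668,-1.0946)
  v8: (1-0.858)·(2.43,-1.09) + 0.858·(3.39,1.15) = (3.2537,0.8319)
Shoelace sum Σ(x_i·y_{i+1} − x_{i+1}·y_i):
  i=1: 3.1956·4.5514 − 2.6271·2.8629 = +7.0233 (running +7.0233)
  i=2: 2.6271·5.0374 − 1.3258·4.5514 = +7.1998 (running +14.2230)
  i=3: 1.3258·2.6755 − -0.0722·5.0374 = +3.9109 (running +18.1339)
  i=4: -0.0722·1.4446 − -0.6230·2.6755 = +1.5626 (running +19.6966)
  i=5: -0.6230·-1.2810 − -0.7198·1.4446 = +1.8379 (running +21.5345)
  i=6: -0.7198·-1.0946 − 2.5668·-1.2810 = +4.0761 (running +25.6106)
  i=7: 2.5668·0.8319 − 3.2537·-1.0946 = +5.6968 (running +31.3074)
  i=8: 3.2537·2.8629 − 3.1956·0.8319 = +6.6566 (running +37.9640)
Area = |Σ|/2 = |37.9640|/2 = 18.9820

Area at t=0.858: 18.9820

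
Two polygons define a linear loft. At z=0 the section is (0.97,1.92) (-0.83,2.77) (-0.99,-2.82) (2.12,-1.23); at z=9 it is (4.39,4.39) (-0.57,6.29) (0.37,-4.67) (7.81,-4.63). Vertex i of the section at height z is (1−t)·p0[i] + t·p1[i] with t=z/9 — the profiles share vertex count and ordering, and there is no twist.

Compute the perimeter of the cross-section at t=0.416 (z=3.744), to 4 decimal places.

Perimeter at t=0.416: 22.1721

Cross-section at t=0.416: each vertex is (1-t)·p0[i] + t·p1[i].
  v1: (1-0.416)·(0.97,1.92) + 0.416·(4.39,4.39) = (2.3927,2.9475)
  v2: (1-0.416)·(-0.83,2.77) + 0.416·(-0.57,6.29) = (-0.7218,4.2343)
  v3: (1-0.416)·(-0.99,-2.82) + 0.416·(0.37,-4.67) = (-0.4242,-3.5896)
  v4: (1-0.416)·(2.12,-1.23) + 0.416·(7.81,-4.63) = (4.4870,-2.6444)
Perimeter = Σ |v_{i+1} − v_i|:
  edge 1→2: √(-3.1146² + 1.2868²) = 3.3699 (running 3.3699)
  edge 2→3: √(0.2976² + -7.8239²) = 7.8296 (running 11.1995)
  edge 3→4: √(4.9113² + 0.9452²) = 5.0014 (running 16.2009)
  edge 4→1: √(-2.0943² + 5.5919²) = 5.9712 (running 22.1721)
Perimeter = 22.1721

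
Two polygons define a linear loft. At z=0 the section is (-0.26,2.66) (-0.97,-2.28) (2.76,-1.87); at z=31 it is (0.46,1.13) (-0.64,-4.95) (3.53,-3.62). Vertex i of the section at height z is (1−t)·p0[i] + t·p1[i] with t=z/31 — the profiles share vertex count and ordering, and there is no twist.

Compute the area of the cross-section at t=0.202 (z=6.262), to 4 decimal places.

Area at t=0.202: 9.6373

Cross-section at t=0.202: each vertex is (1-t)·p0[i] + t·p1[i].
  v1: (1-0.202)·(-0.26,2.66) + 0.202·(0.46,1.13) = (-0.1146,2.3509)
  v2: (1-0.202)·(-0.97,-2.28) + 0.202·(-0.64,-4.95) = (-0.9033,-2.8193)
  v3: (1-0.202)·(2.76,-1.87) + 0.202·(3.53,-3.62) = (2.9155,-2.2235)
Shoelace sum Σ(x_i·y_{i+1} − x_{i+1}·y_i):
  i=1: -0.1146·-2.8193 − -0.9033·2.3509 = +2.4467 (running +2.4467)
  i=2: -0.9033·-2.2235 − 2.9155·-2.8193 = +10.2285 (running +12.6752)
  i=3: 2.9155·2.3509 − -0.1146·-2.2235 = +6.5995 (running +19.2747)
Area = |Σ|/2 = |19.2747|/2 = 9.6373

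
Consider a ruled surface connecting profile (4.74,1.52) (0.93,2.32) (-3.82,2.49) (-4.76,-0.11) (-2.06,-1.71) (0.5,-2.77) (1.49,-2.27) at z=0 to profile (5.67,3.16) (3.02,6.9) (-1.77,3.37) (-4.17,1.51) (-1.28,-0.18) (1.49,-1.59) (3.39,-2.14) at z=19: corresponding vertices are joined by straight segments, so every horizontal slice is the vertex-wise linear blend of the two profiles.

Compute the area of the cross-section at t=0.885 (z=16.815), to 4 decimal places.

Cross-section at t=0.885: each vertex is (1-t)·p0[i] + t·p1[i].
  v1: (1-0.885)·(4.74,1.52) + 0.885·(5.67,3.16) = (5.5630,2.9714)
  v2: (1-0.885)·(0.93,2.32) + 0.885·(3.02,6.9) = (2.7796,6.3733)
  v3: (1-0.885)·(-3.82,2.49) + 0.885·(-1.77,3.37) = (-2.0057,3.2688)
  v4: (1-0.885)·(-4.76,-0.11) + 0.885·(-4.17,1.51) = (-4.2378,1.3237)
  v5: (1-0.885)·(-2.06,-1.71) + 0.885·(-1.28,-0.18) = (-1.3697,-0.3559)
  v6: (1-0.885)·(0.5,-2.77) + 0.885·(1.49,-1.59) = (1.3761,-1.7257)
  v7: (1-0.885)·(1.49,-2.27) + 0.885·(3.39,-2.14) = (3.1715,-2.1550)
Shoelace sum Σ(x_i·y_{i+1} − x_{i+1}·y_i):
  i=1: 5.5630·6.3733 − 2.7796·2.9714 = +27.1955 (running +27.1955)
  i=2: 2.7796·3.2688 − -2.0057·6.3733 = +21.8694 (running +49.0649)
  i=3: -2.0057·1.3237 − -4.2378·3.2688 = +11.1977 (running +60.2626)
  i=4: -4.2378·-0.3559 − -1.3697·1.3237 = +3.3215 (running +63.5841)
  i=5: -1.3697·-1.7257 − 1.3761·-0.3559 = +2.8535 (running +66.4376)
  i=6: 1.3761·-2.1550 − 3.1715·-1.7257 = +2.5075 (running +68.9452)
  i=7: 3.1715·2.9714 − 5.5630·-2.1550 = +21.4119 (running +90.3571)
Area = |Σ|/2 = |90.3571|/2 = 45.1785

Area at t=0.885: 45.1785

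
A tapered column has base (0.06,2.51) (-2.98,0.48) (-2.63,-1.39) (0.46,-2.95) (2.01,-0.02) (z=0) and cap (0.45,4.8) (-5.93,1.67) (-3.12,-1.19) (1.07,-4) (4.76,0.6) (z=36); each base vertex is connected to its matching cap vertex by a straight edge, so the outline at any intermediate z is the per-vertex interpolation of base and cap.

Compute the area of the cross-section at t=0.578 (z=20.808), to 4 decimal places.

Cross-section at t=0.578: each vertex is (1-t)·p0[i] + t·p1[i].
  v1: (1-0.578)·(0.06,2.51) + 0.578·(0.45,4.8) = (0.2854,3.8336)
  v2: (1-0.578)·(-2.98,0.48) + 0.578·(-5.93,1.67) = (-4.6851,1.1678)
  v3: (1-0.578)·(-2.63,-1.39) + 0.578·(-3.12,-1.19) = (-2.9132,-1.2744)
  v4: (1-0.578)·(0.46,-2.95) + 0.578·(1.07,-4) = (0.8126,-3.5569)
  v5: (1-0.578)·(2.01,-0.02) + 0.578·(4.76,0.6) = (3.5995,0.3384)
Shoelace sum Σ(x_i·y_{i+1} − x_{i+1}·y_i):
  i=1: 0.2854·1.1678 − -4.6851·3.8336 = +18.2942 (running +18.2942)
  i=2: -4.6851·-1.2744 − -2.9132·1.1678 = +9.3728 (running +27.6670)
  i=3: -2.9132·-3.5569 − 0.8126·-1.2744 = +11.3976 (running +39.0646)
  i=4: 0.8126·0.3384 − 3.5995·-3.5569 = +13.0780 (running +52.1426)
  i=5: 3.5995·3.8336 − 0.2854·0.3384 = +13.7025 (running +65.8452)
Area = |Σ|/2 = |65.8452|/2 = 32.9226

Area at t=0.578: 32.9226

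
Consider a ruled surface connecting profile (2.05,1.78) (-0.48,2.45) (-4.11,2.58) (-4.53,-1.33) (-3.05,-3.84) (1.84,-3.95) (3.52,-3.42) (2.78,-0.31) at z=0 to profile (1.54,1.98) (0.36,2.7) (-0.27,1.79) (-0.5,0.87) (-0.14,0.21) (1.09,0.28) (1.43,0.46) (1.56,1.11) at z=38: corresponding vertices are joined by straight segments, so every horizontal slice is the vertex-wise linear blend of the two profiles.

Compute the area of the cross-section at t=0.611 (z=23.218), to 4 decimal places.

Cross-section at t=0.611: each vertex is (1-t)·p0[i] + t·p1[i].
  v1: (1-0.611)·(2.05,1.78) + 0.611·(1.54,1.98) = (1.7384,1.9022)
  v2: (1-0.611)·(-0.48,2.45) + 0.611·(0.36,2.7) = (0.0332,2.6028)
  v3: (1-0.611)·(-4.11,2.58) + 0.611·(-0.27,1.79) = (-1.7638,2.0973)
  v4: (1-0.611)·(-4.53,-1.33) + 0.611·(-0.5,0.87) = (-2.0677,0.0142)
  v5: (1-0.611)·(-3.05,-3.84) + 0.611·(-0.14,0.21) = (-1.2720,-1.3655)
  v6: (1-0.611)·(1.84,-3.95) + 0.611·(1.09,0.28) = (1.3818,-1.3655)
  v7: (1-0.611)·(3.52,-3.42) + 0.611·(1.43,0.46) = (2.2430,-1.0493)
  v8: (1-0.611)·(2.78,-0.31) + 0.611·(1.56,1.11) = (2.0346,0.5576)
Shoelace sum Σ(x_i·y_{i+1} − x_{i+1}·y_i):
  i=1: 1.7384·2.6028 − 0.0332·1.9022 = +4.4614 (running +4.4614)
  i=2: 0.0332·2.0973 − -1.7638·2.6028 = +4.6603 (running +9.1217)
  i=3: -1.7638·0.0142 − -2.0677·2.0973 = +4.3115 (running +13.4332)
  i=4: -2.0677·-1.3655 − -1.2720·0.0142 = +2.8414 (running +16.2746)
  i=5: -1.2720·-1.3655 − 1.3818·-1.3655 = +3.6236 (running +19.8981)
  i=6: 1.3818·-1.0493 − 2.2430·-1.3655 = +1.6129 (running +21.5110)
  i=7: 2.2430·0.5576 − 2.0346·-1.0493 = +3.3857 (running +24.8967)
  i=8: 2.0346·1.9022 − 1.7384·0.5576 = +2.9008 (running +27.7975)
Area = |Σ|/2 = |27.7975|/2 = 13.8987

Area at t=0.611: 13.8987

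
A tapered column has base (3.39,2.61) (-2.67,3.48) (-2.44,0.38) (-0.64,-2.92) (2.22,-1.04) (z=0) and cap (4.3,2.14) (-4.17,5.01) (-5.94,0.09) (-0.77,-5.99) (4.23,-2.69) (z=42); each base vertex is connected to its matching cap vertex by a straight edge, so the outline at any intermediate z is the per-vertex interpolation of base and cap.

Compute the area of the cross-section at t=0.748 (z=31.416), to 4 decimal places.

Area at t=0.748: 57.7158

Cross-section at t=0.748: each vertex is (1-t)·p0[i] + t·p1[i].
  v1: (1-0.748)·(3.39,2.61) + 0.748·(4.3,2.14) = (4.0707,2.2584)
  v2: (1-0.748)·(-2.67,3.48) + 0.748·(-4.17,5.01) = (-3.7920,4.6244)
  v3: (1-0.748)·(-2.44,0.38) + 0.748·(-5.94,0.09) = (-5.0580,0.1631)
  v4: (1-0.748)·(-0.64,-2.92) + 0.748·(-0.77,-5.99) = (-0.7372,-5.2164)
  v5: (1-0.748)·(2.22,-1.04) + 0.748·(4.23,-2.69) = (3.7235,-2.2742)
Shoelace sum Σ(x_i·y_{i+1} − x_{i+1}·y_i):
  i=1: 4.0707·4.6244 − -3.7920·2.2584 = +27.3886 (running +27.3886)
  i=2: -3.7920·0.1631 − -5.0580·4.6244 = +22.7720 (running +50.1606)
  i=3: -5.0580·-5.2164 − -0.7372·0.1631 = +26.5046 (running +76.6652)
  i=4: -0.7372·-2.2742 − 3.7235·-5.2164 = +21.0996 (running +97.7649)
  i=5: 3.7235·2.2584 − 4.0707·-2.2742 = +17.6668 (running +115.4317)
Area = |Σ|/2 = |115.4317|/2 = 57.7158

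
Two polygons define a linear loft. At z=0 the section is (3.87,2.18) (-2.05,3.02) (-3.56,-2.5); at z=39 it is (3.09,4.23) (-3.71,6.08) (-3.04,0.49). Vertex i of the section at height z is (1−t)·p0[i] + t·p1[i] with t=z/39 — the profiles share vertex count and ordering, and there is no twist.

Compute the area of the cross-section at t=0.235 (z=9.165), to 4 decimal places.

Cross-section at t=0.235: each vertex is (1-t)·p0[i] + t·p1[i].
  v1: (1-0.235)·(3.87,2.18) + 0.235·(3.09,4.23) = (3.6867,2.6618)
  v2: (1-0.235)·(-2.05,3.02) + 0.235·(-3.71,6.08) = (-2.4401,3.7391)
  v3: (1-0.235)·(-3.56,-2.5) + 0.235·(-3.04,0.49) = (-3.4378,-1.7974)
Shoelace sum Σ(x_i·y_{i+1} − x_{i+1}·y_i):
  i=1: 3.6867·3.7391 − -2.4401·2.6618 = +20.2799 (running +20.2799)
  i=2: -2.4401·-1.7974 − -3.4378·3.7391 = +17.2400 (running +37.5199)
  i=3: -3.4378·2.6618 − 3.6867·-1.7974 = -2.5243 (running +34.9956)
Area = |Σ|/2 = |34.9956|/2 = 17.4978

Area at t=0.235: 17.4978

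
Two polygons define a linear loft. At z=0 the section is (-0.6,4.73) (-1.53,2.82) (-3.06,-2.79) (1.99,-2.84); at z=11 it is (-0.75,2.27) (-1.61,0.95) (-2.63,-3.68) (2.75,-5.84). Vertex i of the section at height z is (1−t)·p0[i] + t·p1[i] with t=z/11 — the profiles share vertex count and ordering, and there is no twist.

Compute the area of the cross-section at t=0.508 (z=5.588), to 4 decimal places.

Cross-section at t=0.508: each vertex is (1-t)·p0[i] + t·p1[i].
  v1: (1-0.508)·(-0.6,4.73) + 0.508·(-0.75,2.27) = (-0.6762,3.4803)
  v2: (1-0.508)·(-1.53,2.82) + 0.508·(-1.61,0.95) = (-1.5706,1.8700)
  v3: (1-0.508)·(-3.06,-2.79) + 0.508·(-2.63,-3.68) = (-2.8416,-3.2421)
  v4: (1-0.508)·(1.99,-2.84) + 0.508·(2.75,-5.84) = (2.3761,-4.3640)
Shoelace sum Σ(x_i·y_{i+1} − x_{i+1}·y_i):
  i=1: -0.6762·1.8700 − -1.5706·3.4803 = +4.2018 (running +4.2018)
  i=2: -1.5706·-3.2421 − -2.8416·1.8700 = +10.4060 (running +14.6078)
  i=3: -2.8416·-4.3640 − 2.3761·-3.2421 = +20.1041 (running +34.7119)
  i=4: 2.3761·3.4803 − -0.6762·-4.3640 = +5.3186 (running +40.0305)
Area = |Σ|/2 = |40.0305|/2 = 20.0153

Area at t=0.508: 20.0153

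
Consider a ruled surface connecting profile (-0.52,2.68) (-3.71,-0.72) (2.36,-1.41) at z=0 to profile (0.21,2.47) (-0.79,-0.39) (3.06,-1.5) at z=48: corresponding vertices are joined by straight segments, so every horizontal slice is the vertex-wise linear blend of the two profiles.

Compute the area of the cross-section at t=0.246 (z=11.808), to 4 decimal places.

Cross-section at t=0.246: each vertex is (1-t)·p0[i] + t·p1[i].
  v1: (1-0.246)·(-0.52,2.68) + 0.246·(0.21,2.47) = (-0.3404,2.6283)
  v2: (1-0.246)·(-3.71,-0.72) + 0.246·(-0.79,-0.39) = (-2.9917,-0.6388)
  v3: (1-0.246)·(2.36,-1.41) + 0.246·(3.06,-1.5) = (2.5322,-1.4321)
Shoelace sum Σ(x_i·y_{i+1} − x_{i+1}·y_i):
  i=1: -0.3404·-0.6388 − -2.9917·2.6283 = +8.0806 (running +8.0806)
  i=2: -2.9917·-1.4321 − 2.5322·-0.6388 = +5.9021 (running +13.9827)
  i=3: 2.5322·2.6283 − -0.3404·-1.4321 = +6.1680 (running +20.1507)
Area = |Σ|/2 = |20.1507|/2 = 10.0753

Area at t=0.246: 10.0753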